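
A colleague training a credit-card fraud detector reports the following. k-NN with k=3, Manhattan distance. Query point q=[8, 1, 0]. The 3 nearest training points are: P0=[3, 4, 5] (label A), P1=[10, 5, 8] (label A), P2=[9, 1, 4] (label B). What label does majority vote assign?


d(q,P0) = 13  (label A)
d(q,P1) = 14  (label A)
d(q,P2) = 5  (label B)
Votes: A=2, B=1
Majority → A

A


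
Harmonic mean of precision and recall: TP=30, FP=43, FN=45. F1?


Precision = 30/73 = 0.411
Recall = 30/75 = 0.4
F1 = 2·P·R/(P+R) = 2·TP/(2·TP+FP+FN) = 60/(60+43+45) = 60/148 = 0.4054

0.4054


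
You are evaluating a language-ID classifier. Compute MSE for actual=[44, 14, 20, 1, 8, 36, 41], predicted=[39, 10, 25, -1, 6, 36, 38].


Squared errors: (44-39)²=25, (14-10)²=16, (20-25)²=25, (1+ 1)²=4, (8-6)²=4, (36-36)²=0, (41-38)²=9
Sum = 83
MSE = 83/7 = 83/7

83/7


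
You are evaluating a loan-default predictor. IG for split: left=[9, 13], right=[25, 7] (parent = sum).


Parent = [34, 20], H_parent = 0.951
H_left = 0.976 (n=22), H_right = 0.7579 (n=32)
H_children = (22/54)·0.976 + (32/54)·0.7579 = 0.8468
IG = 0.951 - 0.8468 = 0.1042

0.1042


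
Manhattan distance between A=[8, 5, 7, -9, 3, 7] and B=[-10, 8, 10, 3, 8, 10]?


d = |8+ 10| + |5-8| + |7-10| + |-9-3| + |3-8| + |7-10|
  = 18 + 3 + 3 + 12 + 5 + 3
  = 44

44


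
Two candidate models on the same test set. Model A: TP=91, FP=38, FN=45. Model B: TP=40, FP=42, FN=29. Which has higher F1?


Model A: P=91/129=0.7054, R=91/136=0.6691, F1=2PR/(P+R)=2TP/(2TP+FP+FN)=182/265=0.6868
Model B: P=40/82=0.4878, R=40/69=0.5797, F1=2PR/(P+R)=2TP/(2TP+FP+FN)=80/151=0.5298
0.6868 > 0.5298 → Model A

Model A


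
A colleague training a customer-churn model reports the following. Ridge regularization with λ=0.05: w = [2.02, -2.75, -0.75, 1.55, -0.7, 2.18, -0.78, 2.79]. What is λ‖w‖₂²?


‖w‖₂² = (2.02)² + (-2.75)² + (-0.75)² + (1.55)² + (-0.7)² + (2.18)² + (-0.78)² + (2.79)²
     = 4.0804 + 7.5625 + 0.5625 + 2.4025 + 0.49 + 4.7524 + 0.6084 + 7.7841
     = 28.2428
λ·‖w‖₂² = 0.05·28.2428 = 1.41214

1.41214


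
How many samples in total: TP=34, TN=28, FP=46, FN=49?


Total = TP + TN + FP + FN
= 34 + 28 + 46 + 49
= 157
(Predicted positive: 80, predicted negative: 77)

157


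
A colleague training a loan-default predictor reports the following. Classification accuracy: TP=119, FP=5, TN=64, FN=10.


Accuracy = (TP+TN)/(TP+TN+FP+FN)
= (119+64)/(198)
= 183/198 = 92.42%

92.42%


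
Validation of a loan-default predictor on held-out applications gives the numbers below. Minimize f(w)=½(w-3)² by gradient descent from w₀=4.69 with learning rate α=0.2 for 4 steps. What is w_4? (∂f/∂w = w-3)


step 1: grad = 4.69-3 = 1.69; w = 4.69 - 0.2·(1.69) = 4.352
step 2: grad = 4.352-3 = 1.352; w = 4.352 - 0.2·(1.352) = 4.0816
step 3: grad = 4.0816-3 = 1.0816; w = 4.0816 - 0.2·(1.0816) = 3.86528
step 4: grad = 3.86528-3 = 0.86528; w = 3.86528 - 0.2·(0.86528) = 3.692224

3.692224


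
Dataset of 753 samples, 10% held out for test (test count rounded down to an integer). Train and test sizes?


Test = ⌊753·10/100⌋ = 75
Train = 753 - 75 = 678

Train: 678, Test: 75


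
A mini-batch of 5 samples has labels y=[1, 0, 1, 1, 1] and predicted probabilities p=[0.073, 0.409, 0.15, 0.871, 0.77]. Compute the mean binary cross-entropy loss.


L[0] = -ln(0.073) = 2.6173
L[1] = -ln(1-0.409) = -ln(0.591) = 0.5259
L[2] = -ln(0.15) = 1.8971
L[3] = -ln(0.871) = 0.1381
L[4] = -ln(0.77) = 0.2614
mean = (2.6173 + 0.5259 + 1.8971 + 0.1381 + 0.2614)/5 = 1.088

1.088


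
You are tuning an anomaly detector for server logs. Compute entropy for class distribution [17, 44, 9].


Probabilities: [17/70, 44/70, 9/70] ≈ [0.2429, 0.6286, 0.1286]
H = -((17/70)·log₂(17/70) + (44/70)·log₂(44/70) + (9/70)·log₂(9/70))
  = 1.2974 bits

1.2974 bits


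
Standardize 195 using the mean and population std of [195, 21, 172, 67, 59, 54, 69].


μ = 91, σ = 60.6277
z = (195 - 91)/60.6277 = 1.7154

1.7154


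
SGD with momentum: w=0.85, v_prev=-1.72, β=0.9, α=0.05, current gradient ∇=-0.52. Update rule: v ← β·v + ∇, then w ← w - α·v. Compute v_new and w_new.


v_new = 0.9·-1.72 - 0.52 = -1.548 - 0.52 = -2.068
w_new = 0.85 - 0.05·-2.068 = 0.85 + 0.1034 = 0.9534

v_new=-2.068, w_new=0.9534


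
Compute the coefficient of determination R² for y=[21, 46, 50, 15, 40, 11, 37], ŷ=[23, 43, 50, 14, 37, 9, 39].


ȳ = 31.4286
SS_res = Σ(y-ŷ)² = 31
SS_tot = Σ(y-ȳ)² = 1457.71
R² = 1 - SS_res/SS_tot = 1 - 0.0213 = 0.9787

0.9787


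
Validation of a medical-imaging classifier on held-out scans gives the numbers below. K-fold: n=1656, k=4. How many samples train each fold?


Fold size = 1656/4 = 414
Training per fold = 1656 - 414 = 1242

1242


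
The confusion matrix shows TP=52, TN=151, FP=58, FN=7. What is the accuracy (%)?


Accuracy = (TP+TN)/(TP+TN+FP+FN)
= (52+151)/(268)
= 203/268 = 75.75%

75.75%


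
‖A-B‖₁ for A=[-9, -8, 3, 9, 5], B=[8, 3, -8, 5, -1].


d = |-9-8| + |-8-3| + |3+ 8| + |9-5| + |5+ 1|
  = 17 + 11 + 11 + 4 + 6
  = 49

49


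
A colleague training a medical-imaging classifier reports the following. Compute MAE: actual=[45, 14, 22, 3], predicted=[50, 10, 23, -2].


Absolute errors: |45-50|=5, |14-10|=4, |22-23|=1, |3+ 2|=5
Sum = 15
MAE = 15/4 = 15/4

15/4


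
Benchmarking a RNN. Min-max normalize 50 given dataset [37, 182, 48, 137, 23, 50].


min=23, max=182
(50-23)/(182-23) = 27/159 = 0.1698

0.1698


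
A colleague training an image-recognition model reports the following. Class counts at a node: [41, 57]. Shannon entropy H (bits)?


Probabilities: [41/98, 57/98] ≈ [0.4184, 0.5816]
H = -((41/98)·log₂(41/98) + (57/98)·log₂(57/98))
  = 0.9807 bits

0.9807 bits


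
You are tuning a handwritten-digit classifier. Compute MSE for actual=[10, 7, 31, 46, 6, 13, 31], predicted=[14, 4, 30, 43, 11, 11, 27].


Squared errors: (10-14)²=16, (7-4)²=9, (31-30)²=1, (46-43)²=9, (6-11)²=25, (13-11)²=4, (31-27)²=16
Sum = 80
MSE = 80/7 = 80/7

80/7


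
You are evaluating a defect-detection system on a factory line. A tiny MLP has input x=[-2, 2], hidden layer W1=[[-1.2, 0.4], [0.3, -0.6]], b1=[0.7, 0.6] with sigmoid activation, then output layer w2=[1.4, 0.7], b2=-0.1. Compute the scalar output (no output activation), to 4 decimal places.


z1[0] = (-1.2)·(-2) + (0.4)·(2) + 0.7 = 3.9
z1[1] = (0.3)·(-2) + (-0.6)·(2) + 0.6 = -1.2
h = sigmoid(z1) = [0.9802, 0.2315]
output = (1.4)·(0.9802) + (0.7)·(0.2315) - 0.1 = 1.4343

1.4343


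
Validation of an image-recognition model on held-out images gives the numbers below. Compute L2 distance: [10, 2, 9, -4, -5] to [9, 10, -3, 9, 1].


d = √((10-9)² + (2-10)² + (9+ 3)² + (-4-9)² + (-5-1)²)
  = √(1 + 64 + 144 + 169 + 36)
  = √414 = 20.347

20.347


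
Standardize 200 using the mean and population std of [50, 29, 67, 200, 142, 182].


μ = 111.6667, σ = 66.2084
z = (200 - 111.6667)/66.2084 = 1.3342

1.3342


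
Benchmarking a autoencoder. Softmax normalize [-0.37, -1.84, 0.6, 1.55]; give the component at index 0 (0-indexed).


Exponentials: e^-0.37=0.6907, e^-1.84=0.1588, e^0.6=1.8221, e^1.55=4.7115
Sum = 7.3831
Softmax = [0.0936, 0.0215, 0.2468, 0.6381]
p[0] = 0.6907/7.3831 = 0.0936

0.0936


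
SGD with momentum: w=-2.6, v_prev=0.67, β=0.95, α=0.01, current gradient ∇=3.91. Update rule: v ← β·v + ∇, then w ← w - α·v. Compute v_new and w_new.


v_new = 0.95·0.67 + 3.91 = 0.6365 + 3.91 = 4.5465
w_new = -2.6 - 0.01·4.5465 = -2.6 - 0.045465 = -2.645465

v_new=4.5465, w_new=-2.645465


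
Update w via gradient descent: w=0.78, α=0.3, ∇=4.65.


w_new = w - α·∇
= 0.78 - 0.3·4.65
= 0.78 - 1.395
= -0.615

-0.615


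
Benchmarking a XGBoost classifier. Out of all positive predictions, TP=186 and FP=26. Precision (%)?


Precision = TP/(TP+FP)
= 186/(186+26)
= 186/212 = 87.74%

87.74%


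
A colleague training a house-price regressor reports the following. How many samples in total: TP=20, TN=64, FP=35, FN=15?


Total = TP + TN + FP + FN
= 20 + 64 + 35 + 15
= 134
(Predicted positive: 55, predicted negative: 79)

134


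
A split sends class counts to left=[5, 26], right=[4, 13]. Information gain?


Parent = [9, 39], H_parent = 0.6962
H_left = 0.6374 (n=31), H_right = 0.7871 (n=17)
H_children = (31/48)·0.6374 + (17/48)·0.7871 = 0.6904
IG = 0.6962 - 0.6904 = 0.0058

0.0058


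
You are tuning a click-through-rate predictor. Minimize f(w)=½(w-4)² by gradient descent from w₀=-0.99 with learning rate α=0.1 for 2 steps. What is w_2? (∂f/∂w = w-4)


step 1: grad = -0.99-4 = -4.99; w = -0.99 - 0.1·(-4.99) = -0.491
step 2: grad = -0.491-4 = -4.491; w = -0.491 - 0.1·(-4.491) = -0.0419

-0.0419


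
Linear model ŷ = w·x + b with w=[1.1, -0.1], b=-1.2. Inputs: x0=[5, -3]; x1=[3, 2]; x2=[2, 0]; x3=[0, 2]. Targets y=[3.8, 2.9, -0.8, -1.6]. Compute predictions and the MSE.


ŷ0 = (1.1)·(5) + (-0.1)·(-3) - 1.2 = 4.6
ŷ1 = (1.1)·(3) + (-0.1)·(2) - 1.2 = 1.9
ŷ2 = (1.1)·(2) + (-0.1)·(0) - 1.2 = 1.0
ŷ3 = (1.1)·(0) + (-0.1)·(2) - 1.2 = -1.4
errors² = [0.64, 1.0, 3.24, 0.04]
MSE = 4.9200/4 = 1.23

1.23


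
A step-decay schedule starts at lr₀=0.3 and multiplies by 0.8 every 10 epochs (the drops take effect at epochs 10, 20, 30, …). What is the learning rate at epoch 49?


n_drops = ⌊49/10⌋ = 4
lr = 0.3·0.8^4 = 0.3·0.4096 = 0.12288

0.12288


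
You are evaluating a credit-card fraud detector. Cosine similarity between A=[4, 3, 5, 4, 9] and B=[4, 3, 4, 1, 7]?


A·B = 4·4 + 3·3 + 5·4 + 4·1 + 9·7 = 112
‖A‖ = √147 = 12.1244, ‖B‖ = √91 = 9.5394
cos = 112/(√147·√91) = 112/√13377 = 0.9684

0.9684


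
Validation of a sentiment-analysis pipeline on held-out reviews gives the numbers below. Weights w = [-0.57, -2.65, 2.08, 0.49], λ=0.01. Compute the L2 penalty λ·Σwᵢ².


‖w‖₂² = (-0.57)² + (-2.65)² + (2.08)² + (0.49)²
     = 0.3249 + 7.0225 + 4.3264 + 0.2401
     = 11.9139
λ·‖w‖₂² = 0.01·11.9139 = 0.119139

0.119139


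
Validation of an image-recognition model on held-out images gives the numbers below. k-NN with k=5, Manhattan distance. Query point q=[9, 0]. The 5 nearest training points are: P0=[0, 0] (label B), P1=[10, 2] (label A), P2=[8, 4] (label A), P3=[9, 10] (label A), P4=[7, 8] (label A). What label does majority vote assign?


d(q,P0) = 9  (label B)
d(q,P1) = 3  (label A)
d(q,P2) = 5  (label A)
d(q,P3) = 10  (label A)
d(q,P4) = 10  (label A)
Votes: A=4, B=1
Majority → A

A


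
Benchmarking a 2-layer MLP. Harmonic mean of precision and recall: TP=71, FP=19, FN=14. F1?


Precision = 71/90 = 0.7889
Recall = 71/85 = 0.8353
F1 = 2·P·R/(P+R) = 2·TP/(2·TP+FP+FN) = 142/(142+19+14) = 142/175 = 0.8114

0.8114


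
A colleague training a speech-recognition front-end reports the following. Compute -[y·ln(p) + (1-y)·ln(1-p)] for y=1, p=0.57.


BCE = -[y·ln(p) + (1-y)·ln(1-p)]
= -1·ln(0.57) - 0
= -ln(0.57) = 0.5621

0.5621


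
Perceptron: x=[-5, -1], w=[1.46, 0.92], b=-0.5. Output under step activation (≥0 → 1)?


z = (-5)·(1.46) + (-1)·(0.92) - 0.5
  = -8.72
step(z) = 0 (z<0)

0


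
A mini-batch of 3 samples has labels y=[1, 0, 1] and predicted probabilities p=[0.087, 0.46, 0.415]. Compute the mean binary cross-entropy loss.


L[0] = -ln(0.087) = 2.4418
L[1] = -ln(1-0.46) = -ln(0.54) = 0.6162
L[2] = -ln(0.415) = 0.8795
mean = (2.4418 + 0.6162 + 0.8795)/3 = 1.3125

1.3125


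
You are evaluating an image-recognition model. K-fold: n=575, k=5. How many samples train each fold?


Fold size = 575/5 = 115
Training per fold = 575 - 115 = 460

460


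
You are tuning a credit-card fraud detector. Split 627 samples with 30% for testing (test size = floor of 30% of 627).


Test = ⌊627·30/100⌋ = 188
Train = 627 - 188 = 439

Train: 439, Test: 188


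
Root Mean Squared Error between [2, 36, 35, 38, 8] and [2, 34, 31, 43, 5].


MSE = 54/5 = 10.8
RMSE = √(54/5) = 3.2863

3.2863


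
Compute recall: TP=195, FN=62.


Recall = TP/(TP+FN)
= 195/(195+62)
= 195/257 = 75.88%

75.88%


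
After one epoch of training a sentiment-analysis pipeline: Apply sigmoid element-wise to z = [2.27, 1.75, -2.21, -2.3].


σ(2.27) = 1/(1+e^-2.27) = 0.9064
σ(1.75) = 1/(1+e^-1.75) = 0.852
σ(-2.21) = 1/(1+e^2.21) = 0.0989
σ(-2.3) = 1/(1+e^2.3) = 0.0911
result = [0.9064, 0.852, 0.0989, 0.0911]

[0.9064, 0.852, 0.0989, 0.0911]


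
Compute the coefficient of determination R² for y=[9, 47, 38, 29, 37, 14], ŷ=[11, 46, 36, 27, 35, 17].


ȳ = 29
SS_res = Σ(y-ŷ)² = 26
SS_tot = Σ(y-ȳ)² = 1094
R² = 1 - SS_res/SS_tot = 1 - 0.0238 = 0.9762

0.9762


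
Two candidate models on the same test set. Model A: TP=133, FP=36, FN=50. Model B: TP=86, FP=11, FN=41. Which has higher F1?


Model A: P=133/169=0.787, R=133/183=0.7268, F1=2PR/(P+R)=2TP/(2TP+FP+FN)=266/352=0.7557
Model B: P=86/97=0.8866, R=86/127=0.6772, F1=2PR/(P+R)=2TP/(2TP+FP+FN)=172/224=0.7679
0.7557 < 0.7679 → Model B

Model B


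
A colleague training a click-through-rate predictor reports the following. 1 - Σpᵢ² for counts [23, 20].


Probabilities: [23/43, 20/43] ≈ [0.5349, 0.4651]
Σpᵢ² = (529 + 400)/43² = 929/1849
Gini = 1 - Σpᵢ² = 1 - 929/1849 = 0.4976

0.4976


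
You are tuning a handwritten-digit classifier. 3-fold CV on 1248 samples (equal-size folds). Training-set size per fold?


Fold size = 1248/3 = 416
Training per fold = 1248 - 416 = 832

832


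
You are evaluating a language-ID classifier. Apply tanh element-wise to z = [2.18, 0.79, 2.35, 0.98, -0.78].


tanh(2.18) = 0.9748
tanh(0.79) = 0.6584
tanh(2.35) = 0.982
tanh(0.98) = 0.7531
tanh(-0.78) = -0.6527
result = [0.9748, 0.6584, 0.982, 0.7531, -0.6527]

[0.9748, 0.6584, 0.982, 0.7531, -0.6527]


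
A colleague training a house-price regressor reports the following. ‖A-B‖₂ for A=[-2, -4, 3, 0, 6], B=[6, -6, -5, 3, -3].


d = √((-2-6)² + (-4+ 6)² + (3+ 5)² + (0-3)² + (6+ 3)²)
  = √(64 + 4 + 64 + 9 + 81)
  = √222 = 14.8997

14.8997


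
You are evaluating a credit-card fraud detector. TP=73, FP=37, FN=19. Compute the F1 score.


Precision = 73/110 = 0.6636
Recall = 73/92 = 0.7935
F1 = 2·P·R/(P+R) = 2·TP/(2·TP+FP+FN) = 146/(146+37+19) = 146/202 = 0.7228

0.7228


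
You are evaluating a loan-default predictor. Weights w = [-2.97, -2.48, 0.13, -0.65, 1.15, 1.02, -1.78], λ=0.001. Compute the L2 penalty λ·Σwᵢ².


‖w‖₂² = (-2.97)² + (-2.48)² + (0.13)² + (-0.65)² + (1.15)² + (1.02)² + (-1.78)²
     = 8.8209 + 6.1504 + 0.0169 + 0.4225 + 1.3225 + 1.0404 + 3.1684
     = 20.942
λ·‖w‖₂² = 0.001·20.942 = 0.020942

0.020942


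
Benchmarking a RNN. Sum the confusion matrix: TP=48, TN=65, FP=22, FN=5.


Total = TP + TN + FP + FN
= 48 + 65 + 22 + 5
= 140
(Predicted positive: 70, predicted negative: 70)

140


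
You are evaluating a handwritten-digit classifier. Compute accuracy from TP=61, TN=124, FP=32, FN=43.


Accuracy = (TP+TN)/(TP+TN+FP+FN)
= (61+124)/(260)
= 185/260 = 71.15%

71.15%


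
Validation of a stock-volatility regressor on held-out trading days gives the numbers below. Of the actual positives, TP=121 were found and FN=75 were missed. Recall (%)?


Recall = TP/(TP+FN)
= 121/(121+75)
= 121/196 = 61.73%

61.73%


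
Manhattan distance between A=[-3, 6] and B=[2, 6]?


d = |-3-2| + |6-6|
  = 5 + 0
  = 5

5


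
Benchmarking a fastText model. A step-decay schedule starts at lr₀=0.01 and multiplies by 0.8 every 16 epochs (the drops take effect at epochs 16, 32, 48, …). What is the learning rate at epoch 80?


n_drops = ⌊80/16⌋ = 5
lr = 0.01·0.8^5 = 0.01·0.32768 = 0.0032768

0.0032768


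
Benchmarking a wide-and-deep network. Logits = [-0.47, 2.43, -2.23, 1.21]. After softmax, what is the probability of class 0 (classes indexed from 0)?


Exponentials: e^-0.47=0.625, e^2.43=11.3589, e^-2.23=0.1075, e^1.21=3.3535
Sum = 15.4449
Softmax = [0.0405, 0.7354, 0.007, 0.2171]
p[0] = 0.625/15.4449 = 0.0405

0.0405


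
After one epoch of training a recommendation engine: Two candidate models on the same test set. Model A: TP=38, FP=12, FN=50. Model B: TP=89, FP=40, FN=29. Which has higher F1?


Model A: P=38/50=0.76, R=38/88=0.4318, F1=2PR/(P+R)=2TP/(2TP+FP+FN)=76/138=0.5507
Model B: P=89/129=0.6899, R=89/118=0.7542, F1=2PR/(P+R)=2TP/(2TP+FP+FN)=178/247=0.7206
0.5507 < 0.7206 → Model B

Model B


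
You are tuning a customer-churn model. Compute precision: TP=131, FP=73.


Precision = TP/(TP+FP)
= 131/(131+73)
= 131/204 = 64.22%

64.22%


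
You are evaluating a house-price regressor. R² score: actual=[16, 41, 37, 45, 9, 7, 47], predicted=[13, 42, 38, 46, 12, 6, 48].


ȳ = 28.8571
SS_res = Σ(y-ŷ)² = 23
SS_tot = Σ(y-ȳ)² = 1840.86
R² = 1 - SS_res/SS_tot = 1 - 0.0125 = 0.9875

0.9875


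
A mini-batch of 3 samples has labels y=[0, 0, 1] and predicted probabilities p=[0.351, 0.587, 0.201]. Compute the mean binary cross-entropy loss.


L[0] = -ln(1-0.351) = -ln(0.649) = 0.4323
L[1] = -ln(1-0.587) = -ln(0.413) = 0.8843
L[2] = -ln(0.201) = 1.6045
mean = (0.4323 + 0.8843 + 1.6045)/3 = 0.9737

0.9737


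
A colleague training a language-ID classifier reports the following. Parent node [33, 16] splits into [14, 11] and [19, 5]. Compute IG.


Parent = [33, 16], H_parent = 0.9113
H_left = 0.9896 (n=25), H_right = 0.7383 (n=24)
H_children = (25/49)·0.9896 + (24/49)·0.7383 = 0.8665
IG = 0.9113 - 0.8665 = 0.0448

0.0448


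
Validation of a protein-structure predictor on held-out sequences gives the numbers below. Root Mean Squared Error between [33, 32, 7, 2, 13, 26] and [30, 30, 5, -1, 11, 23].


MSE = 39/6 = 6.5
RMSE = √(39/6) = 2.5495

2.5495


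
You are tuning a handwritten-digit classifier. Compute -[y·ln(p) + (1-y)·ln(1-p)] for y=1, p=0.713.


BCE = -[y·ln(p) + (1-y)·ln(1-p)]
= -1·ln(0.713) - 0
= -ln(0.713) = 0.3383

0.3383


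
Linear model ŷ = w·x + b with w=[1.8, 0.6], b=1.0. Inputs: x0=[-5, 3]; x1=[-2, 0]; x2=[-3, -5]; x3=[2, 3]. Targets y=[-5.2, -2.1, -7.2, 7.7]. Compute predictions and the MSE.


ŷ0 = (1.8)·(-5) + (0.6)·(3) + 1.0 = -6.2
ŷ1 = (1.8)·(-2) + (0.6)·(0) + 1.0 = -2.6
ŷ2 = (1.8)·(-3) + (0.6)·(-5) + 1.0 = -7.4
ŷ3 = (1.8)·(2) + (0.6)·(3) + 1.0 = 6.4
errors² = [1.0, 0.25, 0.04, 1.69]
MSE = 2.9800/4 = 0.745

0.745


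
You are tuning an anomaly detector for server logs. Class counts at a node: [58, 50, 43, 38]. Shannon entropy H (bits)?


Probabilities: [58/189, 50/189, 43/189, 38/189] ≈ [0.3069, 0.2646, 0.2275, 0.2011]
H = -((58/189)·log₂(58/189) + (50/189)·log₂(50/189) + (43/189)·log₂(43/189) + (38/189)·log₂(38/189))
  = 1.9818 bits

1.9818 bits


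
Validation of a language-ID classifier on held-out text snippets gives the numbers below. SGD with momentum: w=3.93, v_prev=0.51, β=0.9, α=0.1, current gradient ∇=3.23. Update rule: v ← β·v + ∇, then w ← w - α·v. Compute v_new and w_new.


v_new = 0.9·0.51 + 3.23 = 0.459 + 3.23 = 3.689
w_new = 3.93 - 0.1·3.689 = 3.93 - 0.3689 = 3.5611

v_new=3.689, w_new=3.5611


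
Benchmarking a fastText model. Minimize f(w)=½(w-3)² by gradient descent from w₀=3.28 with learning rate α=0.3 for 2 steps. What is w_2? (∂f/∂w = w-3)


step 1: grad = 3.28-3 = 0.28; w = 3.28 - 0.3·(0.28) = 3.196
step 2: grad = 3.196-3 = 0.196; w = 3.196 - 0.3·(0.196) = 3.1372

3.1372


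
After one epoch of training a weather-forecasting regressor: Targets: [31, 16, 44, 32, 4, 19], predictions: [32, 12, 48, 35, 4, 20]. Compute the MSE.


Squared errors: (31-32)²=1, (16-12)²=16, (44-48)²=16, (32-35)²=9, (4-4)²=0, (19-20)²=1
Sum = 43
MSE = 43/6 = 43/6

43/6


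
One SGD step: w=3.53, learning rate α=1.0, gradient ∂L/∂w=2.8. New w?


w_new = w - α·∇
= 3.53 - 1.0·2.8
= 3.53 - 2.8
= 0.73

0.73


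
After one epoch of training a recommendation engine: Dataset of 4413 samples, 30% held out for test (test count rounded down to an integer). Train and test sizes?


Test = ⌊4413·30/100⌋ = 1323
Train = 4413 - 1323 = 3090

Train: 3090, Test: 1323


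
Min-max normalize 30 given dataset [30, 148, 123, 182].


min=30, max=182
(30-30)/(182-30) = 0/152 = 0.0

0.0


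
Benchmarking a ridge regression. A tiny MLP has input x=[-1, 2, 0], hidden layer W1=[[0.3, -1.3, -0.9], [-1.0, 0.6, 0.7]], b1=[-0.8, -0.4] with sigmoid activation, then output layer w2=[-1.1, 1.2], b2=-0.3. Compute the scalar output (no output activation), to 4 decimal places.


z1[0] = (0.3)·(-1) + (-1.3)·(2) + (-0.9)·(0) - 0.8 = -3.7
z1[1] = (-1.0)·(-1) + (0.6)·(2) + (0.7)·(0) - 0.4 = 1.8
h = sigmoid(z1) = [0.0241, 0.8581]
output = (-1.1)·(0.0241) + (1.2)·(0.8581) - 0.3 = 0.7032

0.7032


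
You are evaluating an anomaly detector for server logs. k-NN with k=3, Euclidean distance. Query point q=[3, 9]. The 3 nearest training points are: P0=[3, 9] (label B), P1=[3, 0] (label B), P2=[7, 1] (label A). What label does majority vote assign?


d(q,P0) = 0.0  (label B)
d(q,P1) = 9.0  (label B)
d(q,P2) = 8.9443  (label A)
Votes: A=1, B=2
Majority → B

B


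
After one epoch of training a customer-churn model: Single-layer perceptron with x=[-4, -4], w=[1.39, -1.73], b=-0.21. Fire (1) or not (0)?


z = (-4)·(1.39) + (-4)·(-1.73) - 0.21
  = 1.15
step(z) = 1 (z≥0)

1


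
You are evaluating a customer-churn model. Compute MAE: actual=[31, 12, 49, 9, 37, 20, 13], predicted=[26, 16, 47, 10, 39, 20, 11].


Absolute errors: |31-26|=5, |12-16|=4, |49-47|=2, |9-10|=1, |37-39|=2, |20-20|=0, |13-11|=2
Sum = 16
MAE = 16/7 = 16/7

16/7


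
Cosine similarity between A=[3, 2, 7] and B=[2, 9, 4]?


A·B = 3·2 + 2·9 + 7·4 = 52
‖A‖ = √62 = 7.874, ‖B‖ = √101 = 10.0499
cos = 52/(√62·√101) = 52/√6262 = 0.6571

0.6571


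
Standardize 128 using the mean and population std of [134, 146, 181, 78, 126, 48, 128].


μ = 120.1429, σ = 40.7796
z = (128 - 120.1429)/40.7796 = 0.1927

0.1927


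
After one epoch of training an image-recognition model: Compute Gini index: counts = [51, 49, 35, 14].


Probabilities: [51/149, 49/149, 35/149, 14/149] ≈ [0.3423, 0.3289, 0.2349, 0.094]
Σpᵢ² = (2601 + 2401 + 1225 + 196)/149² = 6423/22201
Gini = 1 - Σpᵢ² = 1 - 6423/22201 = 0.7107

0.7107


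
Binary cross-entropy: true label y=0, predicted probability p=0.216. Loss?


BCE = -[y·ln(p) + (1-y)·ln(1-p)]
= -0 - 1·ln(1-0.216)
= -ln(0.784) = 0.2433

0.2433


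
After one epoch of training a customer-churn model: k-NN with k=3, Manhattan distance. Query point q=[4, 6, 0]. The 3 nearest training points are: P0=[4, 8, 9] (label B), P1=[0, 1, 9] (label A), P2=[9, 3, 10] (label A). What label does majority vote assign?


d(q,P0) = 11  (label B)
d(q,P1) = 18  (label A)
d(q,P2) = 18  (label A)
Votes: A=2, B=1
Majority → A

A


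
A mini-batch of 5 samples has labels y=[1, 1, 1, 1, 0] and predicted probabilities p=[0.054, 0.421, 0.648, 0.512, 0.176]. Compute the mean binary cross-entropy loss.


L[0] = -ln(0.054) = 2.9188
L[1] = -ln(0.421) = 0.8651
L[2] = -ln(0.648) = 0.4339
L[3] = -ln(0.512) = 0.6694
L[4] = -ln(1-0.176) = -ln(0.824) = 0.1936
mean = (2.9188 + 0.8651 + 0.4339 + 0.6694 + 0.1936)/5 = 1.0162

1.0162


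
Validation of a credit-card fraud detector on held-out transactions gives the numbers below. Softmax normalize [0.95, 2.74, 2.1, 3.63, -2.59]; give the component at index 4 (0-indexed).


Exponentials: e^0.95=2.5857, e^2.74=15.487, e^2.1=8.1662, e^3.63=37.7128, e^-2.59=0.075
Sum = 64.0267
Softmax = [0.0404, 0.2419, 0.1275, 0.589, 0.0012]
p[4] = 0.075/64.0267 = 0.0012

0.0012


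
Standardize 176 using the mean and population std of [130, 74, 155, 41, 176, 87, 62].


μ = 103.5714, σ = 46.8763
z = (176 - 103.5714)/46.8763 = 1.5451

1.5451


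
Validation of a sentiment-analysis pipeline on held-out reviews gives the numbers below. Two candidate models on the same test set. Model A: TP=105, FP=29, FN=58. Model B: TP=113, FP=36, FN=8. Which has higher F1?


Model A: P=105/134=0.7836, R=105/163=0.6442, F1=2PR/(P+R)=2TP/(2TP+FP+FN)=210/297=0.7071
Model B: P=113/149=0.7584, R=113/121=0.9339, F1=2PR/(P+R)=2TP/(2TP+FP+FN)=226/270=0.837
0.7071 < 0.837 → Model B

Model B


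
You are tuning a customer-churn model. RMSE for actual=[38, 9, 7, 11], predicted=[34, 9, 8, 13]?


MSE = 21/4 = 5.25
RMSE = √(21/4) = 2.2913

2.2913


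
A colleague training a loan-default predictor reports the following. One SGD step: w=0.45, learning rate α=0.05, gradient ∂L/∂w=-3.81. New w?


w_new = w - α·∇
= 0.45 - 0.05·-3.81
= 0.45 + 0.1905
= 0.6405

0.6405


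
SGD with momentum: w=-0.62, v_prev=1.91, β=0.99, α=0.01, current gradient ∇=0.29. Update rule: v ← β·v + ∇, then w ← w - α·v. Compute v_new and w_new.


v_new = 0.99·1.91 + 0.29 = 1.8909 + 0.29 = 2.1809
w_new = -0.62 - 0.01·2.1809 = -0.62 - 0.021809 = -0.641809

v_new=2.1809, w_new=-0.641809


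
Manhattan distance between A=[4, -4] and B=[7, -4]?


d = |4-7| + |-4+ 4|
  = 3 + 0
  = 3

3


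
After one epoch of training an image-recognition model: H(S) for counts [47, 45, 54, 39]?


Probabilities: [47/185, 45/185, 54/185, 39/185] ≈ [0.2541, 0.2432, 0.2919, 0.2108]
H = -((47/185)·log₂(47/185) + (45/185)·log₂(45/185) + (54/185)·log₂(54/185) + (39/185)·log₂(39/185))
  = 1.9903 bits

1.9903 bits


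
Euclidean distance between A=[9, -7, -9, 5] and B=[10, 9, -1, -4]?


d = √((9-10)² + (-7-9)² + (-9+ 1)² + (5+ 4)²)
  = √(1 + 256 + 64 + 81)
  = √402 = 20.0499

20.0499


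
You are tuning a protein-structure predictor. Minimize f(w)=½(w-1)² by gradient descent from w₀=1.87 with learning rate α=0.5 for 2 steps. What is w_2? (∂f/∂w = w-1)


step 1: grad = 1.87-1 = 0.87; w = 1.87 - 0.5·(0.87) = 1.435
step 2: grad = 1.435-1 = 0.435; w = 1.435 - 0.5·(0.435) = 1.2175

1.2175


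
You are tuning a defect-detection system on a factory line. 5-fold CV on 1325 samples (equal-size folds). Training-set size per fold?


Fold size = 1325/5 = 265
Training per fold = 1325 - 265 = 1060

1060


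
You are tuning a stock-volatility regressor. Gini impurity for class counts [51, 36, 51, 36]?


Probabilities: [51/174, 36/174, 51/174, 36/174] ≈ [0.2931, 0.2069, 0.2931, 0.2069]
Σpᵢ² = (2601 + 1296 + 2601 + 1296)/174² = 7794/30276
Gini = 1 - Σpᵢ² = 1 - 7794/30276 = 0.7426

0.7426


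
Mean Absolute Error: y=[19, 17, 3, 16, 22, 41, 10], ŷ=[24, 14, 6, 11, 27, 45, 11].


Absolute errors: |19-24|=5, |17-14|=3, |3-6|=3, |16-11|=5, |22-27|=5, |41-45|=4, |10-11|=1
Sum = 26
MAE = 26/7 = 26/7

26/7


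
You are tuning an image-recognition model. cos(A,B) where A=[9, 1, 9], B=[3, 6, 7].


A·B = 9·3 + 1·6 + 9·7 = 96
‖A‖ = √163 = 12.7671, ‖B‖ = √94 = 9.6954
cos = 96/(√163·√94) = 96/√15322 = 0.7756

0.7756


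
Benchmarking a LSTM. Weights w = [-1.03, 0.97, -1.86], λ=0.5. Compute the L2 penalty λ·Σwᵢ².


‖w‖₂² = (-1.03)² + (0.97)² + (-1.86)²
     = 1.0609 + 0.9409 + 3.4596
     = 5.4614
λ·‖w‖₂² = 0.5·5.4614 = 2.7307

2.7307


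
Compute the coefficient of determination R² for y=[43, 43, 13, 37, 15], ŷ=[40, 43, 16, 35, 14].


ȳ = 30.2
SS_res = Σ(y-ŷ)² = 23
SS_tot = Σ(y-ȳ)² = 900.8
R² = 1 - SS_res/SS_tot = 1 - 0.0255 = 0.9745

0.9745


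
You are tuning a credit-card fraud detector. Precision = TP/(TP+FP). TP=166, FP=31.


Precision = TP/(TP+FP)
= 166/(166+31)
= 166/197 = 84.26%

84.26%


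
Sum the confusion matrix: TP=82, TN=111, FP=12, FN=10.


Total = TP + TN + FP + FN
= 82 + 111 + 12 + 10
= 215
(Predicted positive: 94, predicted negative: 121)

215


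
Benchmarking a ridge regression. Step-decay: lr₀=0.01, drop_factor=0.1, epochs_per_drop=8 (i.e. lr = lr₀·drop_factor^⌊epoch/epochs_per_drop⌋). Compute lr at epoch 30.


n_drops = ⌊30/8⌋ = 3
lr = 0.01·0.1^3 = 0.01·0.001 = 0.00001

0.00001


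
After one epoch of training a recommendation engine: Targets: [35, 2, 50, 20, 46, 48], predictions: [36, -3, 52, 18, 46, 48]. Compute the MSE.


Squared errors: (35-36)²=1, (2+ 3)²=25, (50-52)²=4, (20-18)²=4, (46-46)²=0, (48-48)²=0
Sum = 34
MSE = 34/6 = 17/3

17/3


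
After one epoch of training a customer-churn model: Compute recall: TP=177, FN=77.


Recall = TP/(TP+FN)
= 177/(177+77)
= 177/254 = 69.69%

69.69%


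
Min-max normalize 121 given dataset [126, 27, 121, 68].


min=27, max=126
(121-27)/(126-27) = 94/99 = 0.9495

0.9495


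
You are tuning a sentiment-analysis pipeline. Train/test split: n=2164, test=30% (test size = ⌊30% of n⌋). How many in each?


Test = ⌊2164·30/100⌋ = 649
Train = 2164 - 649 = 1515

Train: 1515, Test: 649


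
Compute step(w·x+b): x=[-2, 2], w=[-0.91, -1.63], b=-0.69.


z = (-2)·(-0.91) + (2)·(-1.63) - 0.69
  = -2.13
step(z) = 0 (z<0)

0


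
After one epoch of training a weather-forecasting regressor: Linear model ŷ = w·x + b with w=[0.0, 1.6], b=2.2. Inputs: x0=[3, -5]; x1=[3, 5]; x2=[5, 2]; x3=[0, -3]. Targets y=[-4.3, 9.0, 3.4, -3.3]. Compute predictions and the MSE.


ŷ0 = (0.0)·(3) + (1.6)·(-5) + 2.2 = -5.8
ŷ1 = (0.0)·(3) + (1.6)·(5) + 2.2 = 10.2
ŷ2 = (0.0)·(5) + (1.6)·(2) + 2.2 = 5.4
ŷ3 = (0.0)·(0) + (1.6)·(-3) + 2.2 = -2.6
errors² = [2.25, 1.44, 4.0, 0.49]
MSE = 8.1800/4 = 2.045

2.045


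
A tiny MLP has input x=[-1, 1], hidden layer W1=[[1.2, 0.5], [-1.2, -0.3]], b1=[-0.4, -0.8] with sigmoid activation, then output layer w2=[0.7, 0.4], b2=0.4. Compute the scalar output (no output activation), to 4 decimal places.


z1[0] = (1.2)·(-1) + (0.5)·(1) - 0.4 = -1.1
z1[1] = (-1.2)·(-1) + (-0.3)·(1) - 0.8 = 0.1
h = sigmoid(z1) = [0.2497, 0.525]
output = (0.7)·(0.2497) + (0.4)·(0.525) + 0.4 = 0.7848

0.7848


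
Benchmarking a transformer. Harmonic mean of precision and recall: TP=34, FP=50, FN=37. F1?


Precision = 34/84 = 0.4048
Recall = 34/71 = 0.4789
F1 = 2·P·R/(P+R) = 2·TP/(2·TP+FP+FN) = 68/(68+50+37) = 68/155 = 0.4387

0.4387


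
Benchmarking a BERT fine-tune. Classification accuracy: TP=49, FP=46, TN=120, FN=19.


Accuracy = (TP+TN)/(TP+TN+FP+FN)
= (49+120)/(234)
= 169/234 = 72.22%

72.22%


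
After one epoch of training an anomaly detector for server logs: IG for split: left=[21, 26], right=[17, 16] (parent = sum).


Parent = [38, 42], H_parent = 0.9982
H_left = 0.9918 (n=47), H_right = 0.9993 (n=33)
H_children = (47/80)·0.9918 + (33/80)·0.9993 = 0.9949
IG = 0.9982 - 0.9949 = 0.0033

0.0033


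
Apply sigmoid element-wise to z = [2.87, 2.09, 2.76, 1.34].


σ(2.87) = 1/(1+e^-2.87) = 0.9463
σ(2.09) = 1/(1+e^-2.09) = 0.8899
σ(2.76) = 1/(1+e^-2.76) = 0.9405
σ(1.34) = 1/(1+e^-1.34) = 0.7925
result = [0.9463, 0.8899, 0.9405, 0.7925]

[0.9463, 0.8899, 0.9405, 0.7925]


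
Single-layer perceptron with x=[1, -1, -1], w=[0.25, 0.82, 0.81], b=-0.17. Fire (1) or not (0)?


z = (1)·(0.25) + (-1)·(0.82) + (-1)·(0.81) - 0.17
  = -1.55
step(z) = 0 (z<0)

0


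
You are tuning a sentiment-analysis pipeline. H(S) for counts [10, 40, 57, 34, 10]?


Probabilities: [10/151, 40/151, 57/151, 34/151, 10/151] ≈ [0.0662, 0.2649, 0.3775, 0.2252, 0.0662]
H = -((10/151)·log₂(10/151) + (40/151)·log₂(40/151) + (57/151)·log₂(57/151) + (34/151)·log₂(34/151) + (10/151)·log₂(10/151))
  = 2.0413 bits

2.0413 bits


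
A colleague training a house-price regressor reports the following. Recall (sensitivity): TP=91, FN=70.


Recall = TP/(TP+FN)
= 91/(91+70)
= 91/161 = 56.52%

56.52%


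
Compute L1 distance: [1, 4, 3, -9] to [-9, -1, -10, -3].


d = |1+ 9| + |4+ 1| + |3+ 10| + |-9+ 3|
  = 10 + 5 + 13 + 6
  = 34

34


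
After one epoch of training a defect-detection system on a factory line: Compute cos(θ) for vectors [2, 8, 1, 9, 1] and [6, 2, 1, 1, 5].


A·B = 2·6 + 8·2 + 1·1 + 9·1 + 1·5 = 43
‖A‖ = √151 = 12.2882, ‖B‖ = √67 = 8.1854
cos = 43/(√151·√67) = 43/√10117 = 0.4275

0.4275


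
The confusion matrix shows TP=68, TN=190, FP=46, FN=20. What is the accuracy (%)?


Accuracy = (TP+TN)/(TP+TN+FP+FN)
= (68+190)/(324)
= 258/324 = 79.63%

79.63%


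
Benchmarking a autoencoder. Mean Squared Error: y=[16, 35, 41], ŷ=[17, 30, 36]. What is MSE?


Squared errors: (16-17)²=1, (35-30)²=25, (41-36)²=25
Sum = 51
MSE = 51/3 = 17

17


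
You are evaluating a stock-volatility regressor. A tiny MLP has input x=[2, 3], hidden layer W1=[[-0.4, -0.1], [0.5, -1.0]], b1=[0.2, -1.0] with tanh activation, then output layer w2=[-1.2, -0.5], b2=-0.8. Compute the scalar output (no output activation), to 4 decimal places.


z1[0] = (-0.4)·(2) + (-0.1)·(3) + 0.2 = -0.9
z1[1] = (0.5)·(2) + (-1.0)·(3) - 1.0 = -3.0
h = tanh(z1) = [-0.7163, -0.9951]
output = (-1.2)·(-0.7163) + (-0.5)·(-0.9951) - 0.8 = 0.5571

0.5571


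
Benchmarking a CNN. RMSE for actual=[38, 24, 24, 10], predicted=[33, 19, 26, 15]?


MSE = 79/4 = 19.75
RMSE = √(79/4) = 4.4441

4.4441


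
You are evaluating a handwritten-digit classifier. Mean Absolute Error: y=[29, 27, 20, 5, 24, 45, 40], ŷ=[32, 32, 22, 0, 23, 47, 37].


Absolute errors: |29-32|=3, |27-32|=5, |20-22|=2, |5-0|=5, |24-23|=1, |45-47|=2, |40-37|=3
Sum = 21
MAE = 21/7 = 3

3


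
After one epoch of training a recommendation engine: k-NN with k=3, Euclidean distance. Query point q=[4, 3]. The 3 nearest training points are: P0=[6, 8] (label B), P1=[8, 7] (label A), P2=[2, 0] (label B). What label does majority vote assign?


d(q,P0) = 5.3852  (label B)
d(q,P1) = 5.6569  (label A)
d(q,P2) = 3.6056  (label B)
Votes: A=1, B=2
Majority → B

B


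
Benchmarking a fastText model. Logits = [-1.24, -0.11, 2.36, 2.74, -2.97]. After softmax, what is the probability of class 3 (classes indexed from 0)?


Exponentials: e^-1.24=0.2894, e^-0.11=0.8958, e^2.36=10.591, e^2.74=15.487, e^-2.97=0.0513
Sum = 27.3145
Softmax = [0.0106, 0.0328, 0.3877, 0.567, 0.0019]
p[3] = 15.487/27.3145 = 0.567

0.567


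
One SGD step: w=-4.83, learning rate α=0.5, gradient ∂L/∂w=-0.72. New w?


w_new = w - α·∇
= -4.83 - 0.5·-0.72
= -4.83 + 0.36
= -4.47

-4.47


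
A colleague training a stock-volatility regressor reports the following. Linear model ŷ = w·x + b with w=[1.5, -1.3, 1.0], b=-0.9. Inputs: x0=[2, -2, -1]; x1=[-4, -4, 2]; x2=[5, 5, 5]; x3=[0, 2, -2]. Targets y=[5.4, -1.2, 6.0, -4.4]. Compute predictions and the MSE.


ŷ0 = (1.5)·(2) + (-1.3)·(-2) + (1.0)·(-1) - 0.9 = 3.7
ŷ1 = (1.5)·(-4) + (-1.3)·(-4) + (1.0)·(2) - 0.9 = 0.3
ŷ2 = (1.5)·(5) + (-1.3)·(5) + (1.0)·(5) - 0.9 = 5.1
ŷ3 = (1.5)·(0) + (-1.3)·(2) + (1.0)·(-2) - 0.9 = -5.5
errors² = [2.89, 2.25, 0.81, 1.21]
MSE = 7.1600/4 = 1.79

1.79


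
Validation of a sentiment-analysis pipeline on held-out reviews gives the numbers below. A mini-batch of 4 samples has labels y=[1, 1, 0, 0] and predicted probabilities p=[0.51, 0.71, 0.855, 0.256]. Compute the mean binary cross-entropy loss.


L[0] = -ln(0.51) = 0.6733
L[1] = -ln(0.71) = 0.3425
L[2] = -ln(1-0.855) = -ln(0.145) = 1.931
L[3] = -ln(1-0.256) = -ln(0.744) = 0.2957
mean = (0.6733 + 0.3425 + 1.931 + 0.2957)/4 = 0.8106

0.8106


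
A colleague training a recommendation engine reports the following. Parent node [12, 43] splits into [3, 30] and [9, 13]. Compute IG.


Parent = [12, 43], H_parent = 0.7568
H_left = 0.4395 (n=33), H_right = 0.976 (n=22)
H_children = (33/55)·0.4395 + (22/55)·0.976 = 0.6541
IG = 0.7568 - 0.6541 = 0.1027

0.1027


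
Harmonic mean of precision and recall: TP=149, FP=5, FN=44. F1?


Precision = 149/154 = 0.9675
Recall = 149/193 = 0.772
F1 = 2·P·R/(P+R) = 2·TP/(2·TP+FP+FN) = 298/(298+5+44) = 298/347 = 0.8588

0.8588


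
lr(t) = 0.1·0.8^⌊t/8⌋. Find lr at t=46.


n_drops = ⌊46/8⌋ = 5
lr = 0.1·0.8^5 = 0.1·0.32768 = 0.032768

0.032768


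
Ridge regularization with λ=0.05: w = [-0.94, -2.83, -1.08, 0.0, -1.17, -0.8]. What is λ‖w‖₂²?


‖w‖₂² = (-0.94)² + (-2.83)² + (-1.08)² + (0.0)² + (-1.17)² + (-0.8)²
     = 0.8836 + 8.0089 + 1.1664 + 0 + 1.3689 + 0.64
     = 12.0678
λ·‖w‖₂² = 0.05·12.0678 = 0.60339

0.60339


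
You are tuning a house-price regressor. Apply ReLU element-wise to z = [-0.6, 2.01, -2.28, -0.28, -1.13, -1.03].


ReLU(-0.6) = max(0, -0.6) = 0.0
ReLU(2.01) = max(0, 2.01) = 2.01
ReLU(-2.28) = max(0, -2.28) = 0.0
ReLU(-0.28) = max(0, -0.28) = 0.0
ReLU(-1.13) = max(0, -1.13) = 0.0
ReLU(-1.03) = max(0, -1.03) = 0.0
result = [0.0, 2.01, 0.0, 0.0, 0.0, 0.0]

[0.0, 2.01, 0.0, 0.0, 0.0, 0.0]


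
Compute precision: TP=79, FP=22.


Precision = TP/(TP+FP)
= 79/(79+22)
= 79/101 = 78.22%

78.22%


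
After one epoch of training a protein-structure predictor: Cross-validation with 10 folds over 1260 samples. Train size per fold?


Fold size = 1260/10 = 126
Training per fold = 1260 - 126 = 1134

1134


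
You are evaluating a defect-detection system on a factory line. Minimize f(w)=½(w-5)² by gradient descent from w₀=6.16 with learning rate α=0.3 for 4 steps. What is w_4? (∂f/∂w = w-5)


step 1: grad = 6.16-5 = 1.16; w = 6.16 - 0.3·(1.16) = 5.812
step 2: grad = 5.812-5 = 0.812; w = 5.812 - 0.3·(0.812) = 5.5684
step 3: grad = 5.5684-5 = 0.5684; w = 5.5684 - 0.3·(0.5684) = 5.39788
step 4: grad = 5.39788-5 = 0.39788; w = 5.39788 - 0.3·(0.39788) = 5.278516

5.278516


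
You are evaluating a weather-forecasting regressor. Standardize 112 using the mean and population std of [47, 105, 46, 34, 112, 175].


μ = 86.5, σ = 49.6345
z = (112 - 86.5)/49.6345 = 0.5138

0.5138


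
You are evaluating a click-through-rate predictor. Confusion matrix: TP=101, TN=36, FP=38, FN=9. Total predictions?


Total = TP + TN + FP + FN
= 101 + 36 + 38 + 9
= 184
(Predicted positive: 139, predicted negative: 45)

184


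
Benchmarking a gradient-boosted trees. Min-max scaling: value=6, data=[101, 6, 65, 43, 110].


min=6, max=110
(6-6)/(110-6) = 0/104 = 0.0

0.0


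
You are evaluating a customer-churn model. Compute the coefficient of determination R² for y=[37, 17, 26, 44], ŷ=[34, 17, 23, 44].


ȳ = 31
SS_res = Σ(y-ŷ)² = 18
SS_tot = Σ(y-ȳ)² = 426
R² = 1 - SS_res/SS_tot = 1 - 0.0423 = 0.9577

0.9577


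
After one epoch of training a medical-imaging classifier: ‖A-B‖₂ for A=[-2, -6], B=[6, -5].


d = √((-2-6)² + (-6+ 5)²)
  = √(64 + 1)
  = √65 = 8.0623

8.0623


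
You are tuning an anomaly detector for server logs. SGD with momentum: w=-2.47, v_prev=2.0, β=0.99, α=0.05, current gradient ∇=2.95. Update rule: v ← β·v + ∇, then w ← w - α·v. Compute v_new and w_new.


v_new = 0.99·2.0 + 2.95 = 1.98 + 2.95 = 4.93
w_new = -2.47 - 0.05·4.93 = -2.47 - 0.2465 = -2.7165

v_new=4.93, w_new=-2.7165


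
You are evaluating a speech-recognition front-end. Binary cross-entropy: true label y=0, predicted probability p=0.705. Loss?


BCE = -[y·ln(p) + (1-y)·ln(1-p)]
= -0 - 1·ln(1-0.705)
= -ln(0.295) = 1.2208

1.2208


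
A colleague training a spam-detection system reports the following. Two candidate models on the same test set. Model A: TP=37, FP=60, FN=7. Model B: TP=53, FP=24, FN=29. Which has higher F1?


Model A: P=37/97=0.3814, R=37/44=0.8409, F1=2PR/(P+R)=2TP/(2TP+FP+FN)=74/141=0.5248
Model B: P=53/77=0.6883, R=53/82=0.6463, F1=2PR/(P+R)=2TP/(2TP+FP+FN)=106/159=0.6667
0.5248 < 0.6667 → Model B

Model B


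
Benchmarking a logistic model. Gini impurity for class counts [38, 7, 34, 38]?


Probabilities: [38/117, 7/117, 34/117, 38/117] ≈ [0.3248, 0.0598, 0.2906, 0.3248]
Σpᵢ² = (1444 + 49 + 1156 + 1444)/117² = 4093/13689
Gini = 1 - Σpᵢ² = 1 - 4093/13689 = 0.701

0.701
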